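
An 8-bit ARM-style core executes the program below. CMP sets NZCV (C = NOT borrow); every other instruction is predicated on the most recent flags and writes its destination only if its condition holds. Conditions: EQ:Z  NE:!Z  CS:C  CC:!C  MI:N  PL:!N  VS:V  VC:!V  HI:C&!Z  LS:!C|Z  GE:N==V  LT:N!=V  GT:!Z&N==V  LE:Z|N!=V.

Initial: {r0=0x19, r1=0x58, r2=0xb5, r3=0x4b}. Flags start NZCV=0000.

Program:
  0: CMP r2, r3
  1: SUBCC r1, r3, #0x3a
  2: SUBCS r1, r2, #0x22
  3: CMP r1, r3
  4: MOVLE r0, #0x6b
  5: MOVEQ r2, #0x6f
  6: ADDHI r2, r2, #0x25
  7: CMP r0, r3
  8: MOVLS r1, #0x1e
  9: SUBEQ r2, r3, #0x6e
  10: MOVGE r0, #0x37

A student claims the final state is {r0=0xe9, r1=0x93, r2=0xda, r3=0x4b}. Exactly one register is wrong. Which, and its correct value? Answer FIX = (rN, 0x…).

[0] flags=0011 → (cmp)
[1] flags=0011 CC?F → skip
[2] flags=0011 CS?T → r1=0x93
[3] flags=0011 → (cmp)
[4] flags=0011 LE?T → r0=0x6b
[5] flags=0011 EQ?F → skip
[6] flags=0011 HI?T → r2=0xda
[7] flags=0010 → (cmp)
[8] flags=0010 LS?F → skip
[9] flags=0010 EQ?F → skip
[10] flags=0010 GE?T → r0=0x37

FIX = (r0, 0x37)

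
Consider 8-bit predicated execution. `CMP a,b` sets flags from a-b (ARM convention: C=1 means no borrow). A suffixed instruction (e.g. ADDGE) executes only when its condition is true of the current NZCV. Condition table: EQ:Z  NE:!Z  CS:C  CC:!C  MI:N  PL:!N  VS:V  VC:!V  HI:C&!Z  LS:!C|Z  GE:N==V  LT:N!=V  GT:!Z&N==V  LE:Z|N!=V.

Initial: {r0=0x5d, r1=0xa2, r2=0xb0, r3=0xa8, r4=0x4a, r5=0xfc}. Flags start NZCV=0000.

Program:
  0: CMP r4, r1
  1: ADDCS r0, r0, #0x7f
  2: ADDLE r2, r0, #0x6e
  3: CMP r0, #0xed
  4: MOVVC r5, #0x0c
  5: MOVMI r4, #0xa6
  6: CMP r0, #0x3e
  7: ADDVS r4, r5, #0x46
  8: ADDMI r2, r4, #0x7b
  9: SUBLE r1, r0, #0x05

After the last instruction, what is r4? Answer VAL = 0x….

[0] flags=1001 → (cmp)
[1] flags=1001 CS?F → skip
[2] flags=1001 LE?F → skip
[3] flags=0000 → (cmp)
[4] flags=0000 VC?T → r5=0x0c
[5] flags=0000 MI?F → skip
[6] flags=0010 → (cmp)
[7] flags=0010 VS?F → skip
[8] flags=0010 MI?F → skip
[9] flags=0010 LE?F → skip

VAL = 0x4a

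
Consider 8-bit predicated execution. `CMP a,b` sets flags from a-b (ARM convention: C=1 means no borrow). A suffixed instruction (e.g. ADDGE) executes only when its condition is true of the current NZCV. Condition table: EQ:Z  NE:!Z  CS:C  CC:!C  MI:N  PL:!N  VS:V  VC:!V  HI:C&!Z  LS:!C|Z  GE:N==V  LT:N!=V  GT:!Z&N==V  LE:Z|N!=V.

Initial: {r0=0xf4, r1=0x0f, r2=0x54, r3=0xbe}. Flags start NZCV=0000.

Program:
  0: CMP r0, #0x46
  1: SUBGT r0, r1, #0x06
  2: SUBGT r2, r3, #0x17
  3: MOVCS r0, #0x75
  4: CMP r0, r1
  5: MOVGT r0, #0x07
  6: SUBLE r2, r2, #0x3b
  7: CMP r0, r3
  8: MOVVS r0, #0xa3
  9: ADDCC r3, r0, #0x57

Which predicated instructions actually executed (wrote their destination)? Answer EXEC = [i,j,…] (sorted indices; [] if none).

EXEC = [3,5,9]

0: ✓ CMP  NZCV=1010
1: · SUBGT
2: · SUBGT
3: ✓ MOVCS  r0←0x75
4: ✓ CMP  NZCV=0010
5: ✓ MOVGT  r0←0x07
6: · SUBLE
7: ✓ CMP  NZCV=0000
8: · MOVVS
9: ✓ ADDCC  r3←0x5e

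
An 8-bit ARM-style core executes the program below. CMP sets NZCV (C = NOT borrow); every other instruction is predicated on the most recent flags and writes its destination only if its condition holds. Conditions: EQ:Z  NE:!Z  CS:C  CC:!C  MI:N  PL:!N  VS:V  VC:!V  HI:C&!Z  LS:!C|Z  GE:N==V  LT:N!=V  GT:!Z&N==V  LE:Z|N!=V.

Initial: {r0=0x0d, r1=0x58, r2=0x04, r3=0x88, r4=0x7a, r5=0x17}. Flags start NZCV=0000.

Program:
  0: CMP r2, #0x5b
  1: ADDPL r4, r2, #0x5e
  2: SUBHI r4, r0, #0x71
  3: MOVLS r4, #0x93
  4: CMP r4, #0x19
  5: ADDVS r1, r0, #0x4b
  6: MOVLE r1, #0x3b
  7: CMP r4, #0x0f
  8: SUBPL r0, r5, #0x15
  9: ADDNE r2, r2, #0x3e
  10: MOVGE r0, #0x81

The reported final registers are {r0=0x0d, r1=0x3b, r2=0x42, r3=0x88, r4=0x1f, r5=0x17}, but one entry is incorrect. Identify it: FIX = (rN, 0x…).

FIX = (r4, 0x93)

[0] flags=1000 → (cmp)
[1] flags=1000 PL?F → skip
[2] flags=1000 HI?F → skip
[3] flags=1000 LS?T → r4=0x93
[4] flags=0011 → (cmp)
[5] flags=0011 VS?T → r1=0x58
[6] flags=0011 LE?T → r1=0x3b
[7] flags=1010 → (cmp)
[8] flags=1010 PL?F → skip
[9] flags=1010 NE?T → r2=0x42
[10] flags=1010 GE?F → skip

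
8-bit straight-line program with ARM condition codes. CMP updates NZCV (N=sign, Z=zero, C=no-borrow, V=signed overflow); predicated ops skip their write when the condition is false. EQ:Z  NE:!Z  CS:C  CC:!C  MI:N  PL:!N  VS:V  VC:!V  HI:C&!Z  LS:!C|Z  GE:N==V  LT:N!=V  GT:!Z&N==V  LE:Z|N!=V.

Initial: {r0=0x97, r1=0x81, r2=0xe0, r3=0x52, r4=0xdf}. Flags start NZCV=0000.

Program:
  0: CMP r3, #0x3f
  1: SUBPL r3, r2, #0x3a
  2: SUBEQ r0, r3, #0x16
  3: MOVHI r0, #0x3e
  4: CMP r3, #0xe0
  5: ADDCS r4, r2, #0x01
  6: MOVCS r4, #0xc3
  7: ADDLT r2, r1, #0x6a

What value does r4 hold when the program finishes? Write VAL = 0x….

VAL = 0xdf

0: ✓ CMP  NZCV=0010
1: ✓ SUBPL  r3←0xa6
2: · SUBEQ
3: ✓ MOVHI  r0←0x3e
4: ✓ CMP  NZCV=1000
5: · ADDCS
6: · MOVCS
7: ✓ ADDLT  r2←0xeb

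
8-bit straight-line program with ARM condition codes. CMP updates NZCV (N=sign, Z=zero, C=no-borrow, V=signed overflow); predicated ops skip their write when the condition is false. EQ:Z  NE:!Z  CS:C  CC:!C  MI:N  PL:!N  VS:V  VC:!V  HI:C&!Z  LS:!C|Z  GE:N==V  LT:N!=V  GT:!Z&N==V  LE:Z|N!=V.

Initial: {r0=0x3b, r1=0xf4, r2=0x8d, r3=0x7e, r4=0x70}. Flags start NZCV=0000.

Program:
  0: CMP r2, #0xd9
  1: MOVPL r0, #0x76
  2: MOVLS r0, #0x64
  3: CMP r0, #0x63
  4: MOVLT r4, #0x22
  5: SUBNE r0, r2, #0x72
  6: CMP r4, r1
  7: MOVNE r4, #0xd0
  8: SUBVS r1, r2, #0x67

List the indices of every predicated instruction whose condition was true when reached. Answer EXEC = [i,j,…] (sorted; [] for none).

[0] flags=1000 → (cmp)
[1] flags=1000 PL?F → skip
[2] flags=1000 LS?T → r0=0x64
[3] flags=0010 → (cmp)
[4] flags=0010 LT?F → skip
[5] flags=0010 NE?T → r0=0x1b
[6] flags=0000 → (cmp)
[7] flags=0000 NE?T → r4=0xd0
[8] flags=0000 VS?F → skip

EXEC = [2,5,7]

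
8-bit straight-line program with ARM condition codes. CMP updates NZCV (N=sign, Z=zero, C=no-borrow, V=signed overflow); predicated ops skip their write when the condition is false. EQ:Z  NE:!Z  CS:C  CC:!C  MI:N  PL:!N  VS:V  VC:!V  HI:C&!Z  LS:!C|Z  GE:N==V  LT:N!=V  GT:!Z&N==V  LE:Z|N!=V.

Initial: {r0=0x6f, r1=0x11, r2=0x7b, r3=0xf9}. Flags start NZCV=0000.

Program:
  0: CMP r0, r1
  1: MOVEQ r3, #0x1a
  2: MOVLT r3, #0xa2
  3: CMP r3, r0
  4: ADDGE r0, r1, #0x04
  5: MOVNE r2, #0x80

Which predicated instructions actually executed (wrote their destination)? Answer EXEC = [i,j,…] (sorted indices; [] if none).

[0] flags=0010 → (cmp)
[1] flags=0010 EQ?F → skip
[2] flags=0010 LT?F → skip
[3] flags=1010 → (cmp)
[4] flags=1010 GE?F → skip
[5] flags=1010 NE?T → r2=0x80

EXEC = [5]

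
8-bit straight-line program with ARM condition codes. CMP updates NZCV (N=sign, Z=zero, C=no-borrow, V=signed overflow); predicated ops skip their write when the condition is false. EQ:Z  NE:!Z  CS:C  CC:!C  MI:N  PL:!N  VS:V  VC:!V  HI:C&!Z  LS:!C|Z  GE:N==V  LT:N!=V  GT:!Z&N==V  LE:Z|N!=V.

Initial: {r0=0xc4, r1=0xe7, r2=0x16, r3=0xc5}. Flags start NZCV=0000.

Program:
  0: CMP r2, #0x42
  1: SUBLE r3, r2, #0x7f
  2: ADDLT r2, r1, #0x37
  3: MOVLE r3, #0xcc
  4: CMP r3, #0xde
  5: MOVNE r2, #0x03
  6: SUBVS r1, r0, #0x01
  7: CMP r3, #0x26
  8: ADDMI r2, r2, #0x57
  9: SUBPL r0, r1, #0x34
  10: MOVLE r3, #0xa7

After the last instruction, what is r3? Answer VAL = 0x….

VAL = 0xa7

0: ✓ CMP  NZCV=1000
1: ✓ SUBLE  r3←0x97
2: ✓ ADDLT  r2←0x1e
3: ✓ MOVLE  r3←0xcc
4: ✓ CMP  NZCV=1000
5: ✓ MOVNE  r2←0x03
6: · SUBVS
7: ✓ CMP  NZCV=1010
8: ✓ ADDMI  r2←0x5a
9: · SUBPL
10: ✓ MOVLE  r3←0xa7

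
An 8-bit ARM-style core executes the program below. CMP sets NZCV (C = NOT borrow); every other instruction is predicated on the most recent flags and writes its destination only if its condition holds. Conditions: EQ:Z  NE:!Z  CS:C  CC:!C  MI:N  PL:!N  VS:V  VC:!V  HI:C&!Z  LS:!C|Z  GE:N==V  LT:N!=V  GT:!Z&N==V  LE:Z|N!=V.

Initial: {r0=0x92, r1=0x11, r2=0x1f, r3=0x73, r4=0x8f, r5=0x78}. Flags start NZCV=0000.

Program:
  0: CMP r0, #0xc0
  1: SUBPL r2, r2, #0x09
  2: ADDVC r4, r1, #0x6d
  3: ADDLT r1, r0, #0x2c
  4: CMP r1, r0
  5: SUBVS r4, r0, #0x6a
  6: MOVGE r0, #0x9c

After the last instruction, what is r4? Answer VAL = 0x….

VAL = 0x7e

[0] flags=1000 → (cmp)
[1] flags=1000 PL?F → skip
[2] flags=1000 VC?T → r4=0x7e
[3] flags=1000 LT?T → r1=0xbe
[4] flags=0010 → (cmp)
[5] flags=0010 VS?F → skip
[6] flags=0010 GE?T → r0=0x9c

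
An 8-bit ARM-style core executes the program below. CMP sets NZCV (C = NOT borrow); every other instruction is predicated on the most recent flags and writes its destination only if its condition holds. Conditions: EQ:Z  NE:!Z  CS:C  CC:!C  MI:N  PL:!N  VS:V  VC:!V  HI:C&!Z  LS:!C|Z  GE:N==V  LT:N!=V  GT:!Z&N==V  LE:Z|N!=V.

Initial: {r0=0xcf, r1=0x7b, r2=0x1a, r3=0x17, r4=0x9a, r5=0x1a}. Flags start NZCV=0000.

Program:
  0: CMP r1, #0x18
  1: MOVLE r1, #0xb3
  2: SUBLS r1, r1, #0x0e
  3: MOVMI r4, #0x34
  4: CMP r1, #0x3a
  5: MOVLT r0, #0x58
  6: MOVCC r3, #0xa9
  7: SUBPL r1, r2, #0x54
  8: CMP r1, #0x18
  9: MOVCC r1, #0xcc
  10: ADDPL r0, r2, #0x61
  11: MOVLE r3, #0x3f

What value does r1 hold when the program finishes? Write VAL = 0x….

VAL = 0xc6

[0] flags=0010 → (cmp)
[1] flags=0010 LE?F → skip
[2] flags=0010 LS?F → skip
[3] flags=0010 MI?F → skip
[4] flags=0010 → (cmp)
[5] flags=0010 LT?F → skip
[6] flags=0010 CC?F → skip
[7] flags=0010 PL?T → r1=0xc6
[8] flags=1010 → (cmp)
[9] flags=1010 CC?F → skip
[10] flags=1010 PL?F → skip
[11] flags=1010 LE?T → r3=0x3f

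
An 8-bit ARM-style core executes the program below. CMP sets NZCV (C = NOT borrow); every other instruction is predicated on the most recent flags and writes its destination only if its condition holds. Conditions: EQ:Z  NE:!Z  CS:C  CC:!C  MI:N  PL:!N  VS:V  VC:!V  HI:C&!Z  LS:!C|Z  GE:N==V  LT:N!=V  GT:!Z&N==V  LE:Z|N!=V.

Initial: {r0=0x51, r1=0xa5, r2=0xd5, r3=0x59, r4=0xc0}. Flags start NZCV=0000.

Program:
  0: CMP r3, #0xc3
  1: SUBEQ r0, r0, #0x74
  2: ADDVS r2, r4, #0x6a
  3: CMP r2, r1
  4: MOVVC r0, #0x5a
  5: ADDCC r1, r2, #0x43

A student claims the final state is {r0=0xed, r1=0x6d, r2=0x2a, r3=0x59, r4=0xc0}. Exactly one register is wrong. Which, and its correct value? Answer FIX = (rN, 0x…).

FIX = (r0, 0x51)

0: ✓ CMP  NZCV=1001
1: · SUBEQ
2: ✓ ADDVS  r2←0x2a
3: ✓ CMP  NZCV=1001
4: · MOVVC
5: ✓ ADDCC  r1←0x6d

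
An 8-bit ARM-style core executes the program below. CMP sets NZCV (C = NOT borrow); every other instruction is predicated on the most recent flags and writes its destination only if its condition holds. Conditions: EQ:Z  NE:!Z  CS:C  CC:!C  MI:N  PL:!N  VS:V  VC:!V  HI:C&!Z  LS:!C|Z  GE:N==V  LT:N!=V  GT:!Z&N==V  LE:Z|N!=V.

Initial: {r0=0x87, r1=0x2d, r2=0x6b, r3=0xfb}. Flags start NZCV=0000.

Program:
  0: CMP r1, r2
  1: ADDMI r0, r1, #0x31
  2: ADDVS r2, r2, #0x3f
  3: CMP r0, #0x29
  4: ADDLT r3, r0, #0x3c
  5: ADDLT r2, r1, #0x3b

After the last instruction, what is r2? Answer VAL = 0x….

0: ✓ CMP  NZCV=1000
1: ✓ ADDMI  r0←0x5e
2: · ADDVS
3: ✓ CMP  NZCV=0010
4: · ADDLT
5: · ADDLT

VAL = 0x6b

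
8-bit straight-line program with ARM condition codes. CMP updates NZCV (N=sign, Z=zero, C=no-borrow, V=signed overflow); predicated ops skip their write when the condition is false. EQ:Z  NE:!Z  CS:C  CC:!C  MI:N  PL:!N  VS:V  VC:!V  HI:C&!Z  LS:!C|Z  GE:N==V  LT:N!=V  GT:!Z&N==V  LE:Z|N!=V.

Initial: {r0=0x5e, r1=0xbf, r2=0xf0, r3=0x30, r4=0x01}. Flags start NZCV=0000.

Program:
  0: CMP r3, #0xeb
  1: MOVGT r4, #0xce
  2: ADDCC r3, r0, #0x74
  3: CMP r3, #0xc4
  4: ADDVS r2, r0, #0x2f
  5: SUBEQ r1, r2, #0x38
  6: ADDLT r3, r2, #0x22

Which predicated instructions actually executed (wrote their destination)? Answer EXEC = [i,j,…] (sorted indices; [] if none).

EXEC = [1,2]

[0] flags=0000 → (cmp)
[1] flags=0000 GT?T → r4=0xce
[2] flags=0000 CC?T → r3=0xd2
[3] flags=0010 → (cmp)
[4] flags=0010 VS?F → skip
[5] flags=0010 EQ?F → skip
[6] flags=0010 LT?F → skip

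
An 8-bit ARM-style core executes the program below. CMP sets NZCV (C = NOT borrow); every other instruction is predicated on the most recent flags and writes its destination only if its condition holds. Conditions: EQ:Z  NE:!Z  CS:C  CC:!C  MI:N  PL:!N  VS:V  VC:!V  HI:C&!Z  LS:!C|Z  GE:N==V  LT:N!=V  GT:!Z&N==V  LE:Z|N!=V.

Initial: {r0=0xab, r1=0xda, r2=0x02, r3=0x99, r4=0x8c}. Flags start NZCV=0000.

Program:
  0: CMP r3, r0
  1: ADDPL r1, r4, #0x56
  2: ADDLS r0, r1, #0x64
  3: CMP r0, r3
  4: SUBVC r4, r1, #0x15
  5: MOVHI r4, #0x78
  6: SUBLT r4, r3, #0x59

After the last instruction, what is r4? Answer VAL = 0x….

0: ✓ CMP  NZCV=1000
1: · ADDPL
2: ✓ ADDLS  r0←0x3e
3: ✓ CMP  NZCV=1001
4: · SUBVC
5: · MOVHI
6: · SUBLT

VAL = 0x8c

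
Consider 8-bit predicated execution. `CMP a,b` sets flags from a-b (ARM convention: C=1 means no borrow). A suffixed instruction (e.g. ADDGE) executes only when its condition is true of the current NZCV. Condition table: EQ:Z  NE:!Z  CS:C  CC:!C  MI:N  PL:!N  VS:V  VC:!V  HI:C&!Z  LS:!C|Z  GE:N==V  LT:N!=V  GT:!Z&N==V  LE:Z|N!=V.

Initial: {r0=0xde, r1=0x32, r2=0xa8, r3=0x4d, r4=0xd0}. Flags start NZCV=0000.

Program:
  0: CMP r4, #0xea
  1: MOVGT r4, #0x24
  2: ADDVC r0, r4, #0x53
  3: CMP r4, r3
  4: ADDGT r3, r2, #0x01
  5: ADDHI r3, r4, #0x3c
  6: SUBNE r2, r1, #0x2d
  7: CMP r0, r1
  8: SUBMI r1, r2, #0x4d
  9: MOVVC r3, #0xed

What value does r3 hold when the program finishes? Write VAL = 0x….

0: ✓ CMP  NZCV=1000
1: · MOVGT
2: ✓ ADDVC  r0←0x23
3: ✓ CMP  NZCV=1010
4: · ADDGT
5: ✓ ADDHI  r3←0x0c
6: ✓ SUBNE  r2←0x05
7: ✓ CMP  NZCV=1000
8: ✓ SUBMI  r1←0xb8
9: ✓ MOVVC  r3←0xed

VAL = 0xed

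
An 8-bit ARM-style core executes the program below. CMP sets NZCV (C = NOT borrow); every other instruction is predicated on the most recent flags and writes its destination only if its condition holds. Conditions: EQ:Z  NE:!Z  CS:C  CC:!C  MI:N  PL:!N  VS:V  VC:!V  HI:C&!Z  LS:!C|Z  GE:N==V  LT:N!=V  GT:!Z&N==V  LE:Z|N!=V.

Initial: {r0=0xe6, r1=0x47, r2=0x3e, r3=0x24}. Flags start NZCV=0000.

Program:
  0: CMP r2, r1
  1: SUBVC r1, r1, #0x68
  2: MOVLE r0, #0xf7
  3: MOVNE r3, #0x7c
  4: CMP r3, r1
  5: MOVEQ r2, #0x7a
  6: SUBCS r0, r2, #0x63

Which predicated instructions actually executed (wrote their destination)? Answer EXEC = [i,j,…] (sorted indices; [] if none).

[0] flags=1000 → (cmp)
[1] flags=1000 VC?T → r1=0xdf
[2] flags=1000 LE?T → r0=0xf7
[3] flags=1000 NE?T → r3=0x7c
[4] flags=1001 → (cmp)
[5] flags=1001 EQ?F → skip
[6] flags=1001 CS?F → skip

EXEC = [1,2,3]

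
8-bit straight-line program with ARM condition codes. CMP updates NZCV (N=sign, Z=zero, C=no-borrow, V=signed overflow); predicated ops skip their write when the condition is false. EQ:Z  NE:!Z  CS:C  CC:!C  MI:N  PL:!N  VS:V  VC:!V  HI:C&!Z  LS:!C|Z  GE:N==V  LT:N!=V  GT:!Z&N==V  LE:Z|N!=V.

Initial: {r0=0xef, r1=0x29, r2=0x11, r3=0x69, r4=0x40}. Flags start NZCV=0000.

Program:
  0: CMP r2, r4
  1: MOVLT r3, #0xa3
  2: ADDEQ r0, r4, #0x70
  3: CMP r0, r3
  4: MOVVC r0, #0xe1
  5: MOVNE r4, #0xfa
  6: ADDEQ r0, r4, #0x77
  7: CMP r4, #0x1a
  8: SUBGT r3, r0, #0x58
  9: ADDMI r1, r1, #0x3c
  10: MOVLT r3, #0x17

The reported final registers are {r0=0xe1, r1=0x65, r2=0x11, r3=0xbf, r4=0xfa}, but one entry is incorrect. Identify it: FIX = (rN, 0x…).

FIX = (r3, 0x17)

0: ✓ CMP  NZCV=1000
1: ✓ MOVLT  r3←0xa3
2: · ADDEQ
3: ✓ CMP  NZCV=0010
4: ✓ MOVVC  r0←0xe1
5: ✓ MOVNE  r4←0xfa
6: · ADDEQ
7: ✓ CMP  NZCV=1010
8: · SUBGT
9: ✓ ADDMI  r1←0x65
10: ✓ MOVLT  r3←0x17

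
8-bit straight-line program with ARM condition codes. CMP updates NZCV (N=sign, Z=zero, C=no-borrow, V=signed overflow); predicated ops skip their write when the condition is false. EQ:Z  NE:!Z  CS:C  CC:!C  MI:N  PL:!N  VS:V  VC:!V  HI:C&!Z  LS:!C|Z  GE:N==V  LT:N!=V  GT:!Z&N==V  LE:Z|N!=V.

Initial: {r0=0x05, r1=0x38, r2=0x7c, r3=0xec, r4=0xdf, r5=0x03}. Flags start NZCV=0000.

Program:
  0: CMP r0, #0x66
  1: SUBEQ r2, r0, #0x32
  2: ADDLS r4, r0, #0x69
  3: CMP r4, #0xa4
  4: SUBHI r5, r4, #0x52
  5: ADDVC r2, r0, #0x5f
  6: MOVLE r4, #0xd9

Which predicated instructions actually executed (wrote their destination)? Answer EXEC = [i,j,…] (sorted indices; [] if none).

EXEC = [2]

[0] flags=1000 → (cmp)
[1] flags=1000 EQ?F → skip
[2] flags=1000 LS?T → r4=0x6e
[3] flags=1001 → (cmp)
[4] flags=1001 HI?F → skip
[5] flags=1001 VC?F → skip
[6] flags=1001 LE?F → skip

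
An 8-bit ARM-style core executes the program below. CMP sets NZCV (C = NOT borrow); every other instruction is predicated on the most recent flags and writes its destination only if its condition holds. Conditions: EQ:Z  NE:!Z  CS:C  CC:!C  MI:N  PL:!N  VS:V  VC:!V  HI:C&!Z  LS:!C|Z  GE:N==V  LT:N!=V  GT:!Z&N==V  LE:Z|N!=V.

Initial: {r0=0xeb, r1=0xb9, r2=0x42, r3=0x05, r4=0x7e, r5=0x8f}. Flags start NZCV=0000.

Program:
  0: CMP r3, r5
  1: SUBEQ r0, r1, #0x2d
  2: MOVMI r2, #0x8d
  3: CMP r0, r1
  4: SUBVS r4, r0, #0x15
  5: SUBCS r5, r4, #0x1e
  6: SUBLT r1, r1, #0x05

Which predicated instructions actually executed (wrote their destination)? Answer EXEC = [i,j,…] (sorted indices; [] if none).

EXEC = [5]

0: ✓ CMP  NZCV=0000
1: · SUBEQ
2: · MOVMI
3: ✓ CMP  NZCV=0010
4: · SUBVS
5: ✓ SUBCS  r5←0x60
6: · SUBLT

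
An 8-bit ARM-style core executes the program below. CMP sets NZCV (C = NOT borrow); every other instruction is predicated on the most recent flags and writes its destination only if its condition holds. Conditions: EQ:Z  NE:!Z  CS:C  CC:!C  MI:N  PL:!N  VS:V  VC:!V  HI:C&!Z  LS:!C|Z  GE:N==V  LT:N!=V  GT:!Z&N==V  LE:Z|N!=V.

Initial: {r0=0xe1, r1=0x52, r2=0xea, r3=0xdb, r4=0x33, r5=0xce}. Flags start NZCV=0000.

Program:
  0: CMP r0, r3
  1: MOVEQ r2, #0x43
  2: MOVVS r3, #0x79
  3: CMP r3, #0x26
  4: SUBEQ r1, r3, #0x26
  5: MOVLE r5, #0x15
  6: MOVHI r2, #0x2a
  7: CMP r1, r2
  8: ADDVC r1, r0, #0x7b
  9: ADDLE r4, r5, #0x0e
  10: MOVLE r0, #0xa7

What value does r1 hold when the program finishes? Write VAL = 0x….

VAL = 0x5c

[0] flags=0010 → (cmp)
[1] flags=0010 EQ?F → skip
[2] flags=0010 VS?F → skip
[3] flags=1010 → (cmp)
[4] flags=1010 EQ?F → skip
[5] flags=1010 LE?T → r5=0x15
[6] flags=1010 HI?T → r2=0x2a
[7] flags=0010 → (cmp)
[8] flags=0010 VC?T → r1=0x5c
[9] flags=0010 LE?F → skip
[10] flags=0010 LE?F → skip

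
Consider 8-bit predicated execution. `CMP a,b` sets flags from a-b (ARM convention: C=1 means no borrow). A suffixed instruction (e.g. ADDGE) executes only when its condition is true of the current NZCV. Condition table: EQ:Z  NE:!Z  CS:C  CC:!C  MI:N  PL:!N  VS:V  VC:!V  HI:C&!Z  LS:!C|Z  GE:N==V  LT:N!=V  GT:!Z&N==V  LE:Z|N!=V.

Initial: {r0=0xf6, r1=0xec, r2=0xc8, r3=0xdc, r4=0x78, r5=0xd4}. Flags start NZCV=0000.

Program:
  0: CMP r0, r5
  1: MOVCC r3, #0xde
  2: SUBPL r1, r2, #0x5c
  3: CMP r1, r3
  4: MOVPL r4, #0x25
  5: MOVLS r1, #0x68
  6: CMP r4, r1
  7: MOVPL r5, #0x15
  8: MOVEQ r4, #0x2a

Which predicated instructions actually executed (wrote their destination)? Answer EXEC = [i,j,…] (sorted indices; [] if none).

EXEC = [2,5,7]

[0] flags=0010 → (cmp)
[1] flags=0010 CC?F → skip
[2] flags=0010 PL?T → r1=0x6c
[3] flags=1001 → (cmp)
[4] flags=1001 PL?F → skip
[5] flags=1001 LS?T → r1=0x68
[6] flags=0010 → (cmp)
[7] flags=0010 PL?T → r5=0x15
[8] flags=0010 EQ?F → skip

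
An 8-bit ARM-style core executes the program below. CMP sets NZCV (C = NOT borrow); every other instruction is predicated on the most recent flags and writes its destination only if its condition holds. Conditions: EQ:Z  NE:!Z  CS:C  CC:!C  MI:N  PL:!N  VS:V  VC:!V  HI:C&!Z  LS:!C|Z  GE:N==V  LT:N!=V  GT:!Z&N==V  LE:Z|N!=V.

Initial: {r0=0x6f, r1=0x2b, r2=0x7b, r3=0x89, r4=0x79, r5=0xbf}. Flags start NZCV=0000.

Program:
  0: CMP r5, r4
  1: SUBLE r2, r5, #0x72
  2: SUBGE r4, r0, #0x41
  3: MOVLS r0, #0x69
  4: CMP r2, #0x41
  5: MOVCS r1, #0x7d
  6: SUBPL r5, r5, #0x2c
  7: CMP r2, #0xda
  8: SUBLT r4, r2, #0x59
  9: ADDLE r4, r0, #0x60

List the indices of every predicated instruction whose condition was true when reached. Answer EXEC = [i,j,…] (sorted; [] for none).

EXEC = [1,5,6]

0: ✓ CMP  NZCV=0011
1: ✓ SUBLE  r2←0x4d
2: · SUBGE
3: · MOVLS
4: ✓ CMP  NZCV=0010
5: ✓ MOVCS  r1←0x7d
6: ✓ SUBPL  r5←0x93
7: ✓ CMP  NZCV=0000
8: · SUBLT
9: · ADDLE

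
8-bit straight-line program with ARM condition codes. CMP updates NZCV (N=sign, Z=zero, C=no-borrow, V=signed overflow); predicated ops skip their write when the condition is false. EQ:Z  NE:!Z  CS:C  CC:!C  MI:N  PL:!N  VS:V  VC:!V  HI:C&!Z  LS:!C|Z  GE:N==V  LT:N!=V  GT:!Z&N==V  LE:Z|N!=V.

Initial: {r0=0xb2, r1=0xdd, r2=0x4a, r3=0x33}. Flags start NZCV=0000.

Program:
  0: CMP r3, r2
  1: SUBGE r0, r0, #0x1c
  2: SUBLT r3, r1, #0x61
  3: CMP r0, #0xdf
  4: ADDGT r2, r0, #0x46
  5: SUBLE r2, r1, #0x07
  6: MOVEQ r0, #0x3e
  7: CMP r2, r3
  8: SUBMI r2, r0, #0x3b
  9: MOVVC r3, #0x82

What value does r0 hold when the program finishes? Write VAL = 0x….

VAL = 0xb2

[0] flags=1000 → (cmp)
[1] flags=1000 GE?F → skip
[2] flags=1000 LT?T → r3=0x7c
[3] flags=1000 → (cmp)
[4] flags=1000 GT?F → skip
[5] flags=1000 LE?T → r2=0xd6
[6] flags=1000 EQ?F → skip
[7] flags=0011 → (cmp)
[8] flags=0011 MI?F → skip
[9] flags=0011 VC?F → skip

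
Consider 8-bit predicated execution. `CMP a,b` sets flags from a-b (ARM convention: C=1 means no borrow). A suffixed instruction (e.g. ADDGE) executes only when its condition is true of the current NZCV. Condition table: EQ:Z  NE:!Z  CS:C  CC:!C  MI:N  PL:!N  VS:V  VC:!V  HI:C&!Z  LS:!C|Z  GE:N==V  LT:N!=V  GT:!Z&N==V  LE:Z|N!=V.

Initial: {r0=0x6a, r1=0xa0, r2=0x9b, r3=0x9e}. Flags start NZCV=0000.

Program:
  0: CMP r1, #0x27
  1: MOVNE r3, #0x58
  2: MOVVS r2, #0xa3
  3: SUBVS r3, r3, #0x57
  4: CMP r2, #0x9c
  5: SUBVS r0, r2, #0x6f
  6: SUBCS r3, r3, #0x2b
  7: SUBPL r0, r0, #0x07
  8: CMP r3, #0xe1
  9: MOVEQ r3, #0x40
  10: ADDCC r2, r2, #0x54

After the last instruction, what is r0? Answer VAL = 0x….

0: ✓ CMP  NZCV=0011
1: ✓ MOVNE  r3←0x58
2: ✓ MOVVS  r2←0xa3
3: ✓ SUBVS  r3←0x01
4: ✓ CMP  NZCV=0010
5: · SUBVS
6: ✓ SUBCS  r3←0xd6
7: ✓ SUBPL  r0←0x63
8: ✓ CMP  NZCV=1000
9: · MOVEQ
10: ✓ ADDCC  r2←0xf7

VAL = 0x63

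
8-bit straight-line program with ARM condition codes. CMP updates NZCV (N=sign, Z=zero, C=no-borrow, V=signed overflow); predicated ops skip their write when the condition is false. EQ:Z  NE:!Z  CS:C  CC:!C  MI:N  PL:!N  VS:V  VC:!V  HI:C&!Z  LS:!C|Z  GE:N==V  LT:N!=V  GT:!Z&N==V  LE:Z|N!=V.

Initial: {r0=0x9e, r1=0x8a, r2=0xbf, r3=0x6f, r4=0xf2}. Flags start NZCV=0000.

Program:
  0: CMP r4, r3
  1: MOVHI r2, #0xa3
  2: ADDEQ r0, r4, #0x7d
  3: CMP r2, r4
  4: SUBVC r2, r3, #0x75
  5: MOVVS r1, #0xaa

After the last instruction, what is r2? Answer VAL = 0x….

VAL = 0xfa

[0] flags=1010 → (cmp)
[1] flags=1010 HI?T → r2=0xa3
[2] flags=1010 EQ?F → skip
[3] flags=1000 → (cmp)
[4] flags=1000 VC?T → r2=0xfa
[5] flags=1000 VS?F → skip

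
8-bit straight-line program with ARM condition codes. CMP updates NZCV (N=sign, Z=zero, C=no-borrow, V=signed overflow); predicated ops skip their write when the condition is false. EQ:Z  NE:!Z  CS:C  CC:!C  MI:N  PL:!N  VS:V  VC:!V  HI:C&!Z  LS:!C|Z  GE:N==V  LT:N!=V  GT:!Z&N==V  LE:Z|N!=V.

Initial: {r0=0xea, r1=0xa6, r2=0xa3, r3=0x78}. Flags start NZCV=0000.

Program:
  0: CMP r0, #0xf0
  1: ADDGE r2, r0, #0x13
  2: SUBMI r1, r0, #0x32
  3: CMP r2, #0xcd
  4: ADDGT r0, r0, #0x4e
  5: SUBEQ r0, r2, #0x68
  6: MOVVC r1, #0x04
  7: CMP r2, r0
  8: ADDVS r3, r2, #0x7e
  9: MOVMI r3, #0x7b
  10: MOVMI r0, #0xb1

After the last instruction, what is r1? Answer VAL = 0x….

0: ✓ CMP  NZCV=1000
1: · ADDGE
2: ✓ SUBMI  r1←0xb8
3: ✓ CMP  NZCV=1000
4: · ADDGT
5: · SUBEQ
6: ✓ MOVVC  r1←0x04
7: ✓ CMP  NZCV=1000
8: · ADDVS
9: ✓ MOVMI  r3←0x7b
10: ✓ MOVMI  r0←0xb1

VAL = 0x04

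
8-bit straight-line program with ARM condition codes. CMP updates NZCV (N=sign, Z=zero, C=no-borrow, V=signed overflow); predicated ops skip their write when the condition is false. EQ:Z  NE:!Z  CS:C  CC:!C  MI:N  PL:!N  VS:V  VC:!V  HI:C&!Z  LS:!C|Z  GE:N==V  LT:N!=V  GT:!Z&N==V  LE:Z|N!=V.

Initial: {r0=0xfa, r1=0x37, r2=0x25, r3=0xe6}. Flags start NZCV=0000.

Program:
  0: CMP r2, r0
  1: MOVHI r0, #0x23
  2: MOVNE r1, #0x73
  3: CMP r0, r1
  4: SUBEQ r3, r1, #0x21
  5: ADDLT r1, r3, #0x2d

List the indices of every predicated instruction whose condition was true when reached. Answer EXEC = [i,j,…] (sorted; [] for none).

0: ✓ CMP  NZCV=0000
1: · MOVHI
2: ✓ MOVNE  r1←0x73
3: ✓ CMP  NZCV=1010
4: · SUBEQ
5: ✓ ADDLT  r1←0x13

EXEC = [2,5]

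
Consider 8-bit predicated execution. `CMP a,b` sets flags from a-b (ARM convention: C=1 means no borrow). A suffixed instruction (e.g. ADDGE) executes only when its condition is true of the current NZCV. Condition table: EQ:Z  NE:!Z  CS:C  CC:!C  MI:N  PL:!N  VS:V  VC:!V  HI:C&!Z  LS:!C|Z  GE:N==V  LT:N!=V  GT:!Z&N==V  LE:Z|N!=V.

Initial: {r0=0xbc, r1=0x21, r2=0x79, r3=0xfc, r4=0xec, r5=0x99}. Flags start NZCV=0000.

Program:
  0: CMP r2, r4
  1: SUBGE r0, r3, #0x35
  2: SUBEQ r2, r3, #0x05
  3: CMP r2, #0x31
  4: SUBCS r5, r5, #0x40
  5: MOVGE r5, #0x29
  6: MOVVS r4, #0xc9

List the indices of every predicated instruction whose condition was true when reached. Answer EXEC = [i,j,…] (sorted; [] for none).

[0] flags=1001 → (cmp)
[1] flags=1001 GE?T → r0=0xc7
[2] flags=1001 EQ?F → skip
[3] flags=0010 → (cmp)
[4] flags=0010 CS?T → r5=0x59
[5] flags=0010 GE?T → r5=0x29
[6] flags=0010 VS?F → skip

EXEC = [1,4,5]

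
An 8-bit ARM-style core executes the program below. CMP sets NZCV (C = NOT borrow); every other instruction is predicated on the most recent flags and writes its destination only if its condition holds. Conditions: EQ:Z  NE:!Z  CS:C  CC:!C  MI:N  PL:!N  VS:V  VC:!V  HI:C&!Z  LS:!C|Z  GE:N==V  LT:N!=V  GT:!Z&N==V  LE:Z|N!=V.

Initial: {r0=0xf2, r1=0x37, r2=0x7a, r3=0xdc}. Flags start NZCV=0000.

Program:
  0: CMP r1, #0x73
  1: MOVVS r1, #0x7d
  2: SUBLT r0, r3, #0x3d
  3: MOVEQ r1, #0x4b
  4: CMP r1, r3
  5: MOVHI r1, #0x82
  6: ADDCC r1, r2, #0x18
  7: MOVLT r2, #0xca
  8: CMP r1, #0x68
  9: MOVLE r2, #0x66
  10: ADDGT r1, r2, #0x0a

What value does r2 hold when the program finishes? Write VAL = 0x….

0: ✓ CMP  NZCV=1000
1: · MOVVS
2: ✓ SUBLT  r0←0x9f
3: · MOVEQ
4: ✓ CMP  NZCV=0000
5: · MOVHI
6: ✓ ADDCC  r1←0x92
7: · MOVLT
8: ✓ CMP  NZCV=0011
9: ✓ MOVLE  r2←0x66
10: · ADDGT

VAL = 0x66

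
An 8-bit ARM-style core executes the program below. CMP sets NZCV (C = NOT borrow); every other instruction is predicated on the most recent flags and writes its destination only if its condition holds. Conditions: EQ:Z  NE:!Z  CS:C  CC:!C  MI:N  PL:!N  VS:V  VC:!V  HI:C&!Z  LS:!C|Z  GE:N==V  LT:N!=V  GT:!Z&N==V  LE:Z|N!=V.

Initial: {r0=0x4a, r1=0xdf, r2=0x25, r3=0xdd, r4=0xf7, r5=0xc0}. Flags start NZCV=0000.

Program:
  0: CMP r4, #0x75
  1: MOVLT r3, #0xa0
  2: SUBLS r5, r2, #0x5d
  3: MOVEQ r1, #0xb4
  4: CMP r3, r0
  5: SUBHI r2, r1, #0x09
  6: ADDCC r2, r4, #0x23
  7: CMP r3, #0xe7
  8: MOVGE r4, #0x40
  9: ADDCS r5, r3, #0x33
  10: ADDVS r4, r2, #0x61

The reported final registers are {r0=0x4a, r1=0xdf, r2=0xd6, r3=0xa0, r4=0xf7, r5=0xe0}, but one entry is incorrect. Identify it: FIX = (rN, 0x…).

[0] flags=1010 → (cmp)
[1] flags=1010 LT?T → r3=0xa0
[2] flags=1010 LS?F → skip
[3] flags=1010 EQ?F → skip
[4] flags=0011 → (cmp)
[5] flags=0011 HI?T → r2=0xd6
[6] flags=0011 CC?F → skip
[7] flags=1000 → (cmp)
[8] flags=1000 GE?F → skip
[9] flags=1000 CS?F → skip
[10] flags=1000 VS?F → skip

FIX = (r5, 0xc0)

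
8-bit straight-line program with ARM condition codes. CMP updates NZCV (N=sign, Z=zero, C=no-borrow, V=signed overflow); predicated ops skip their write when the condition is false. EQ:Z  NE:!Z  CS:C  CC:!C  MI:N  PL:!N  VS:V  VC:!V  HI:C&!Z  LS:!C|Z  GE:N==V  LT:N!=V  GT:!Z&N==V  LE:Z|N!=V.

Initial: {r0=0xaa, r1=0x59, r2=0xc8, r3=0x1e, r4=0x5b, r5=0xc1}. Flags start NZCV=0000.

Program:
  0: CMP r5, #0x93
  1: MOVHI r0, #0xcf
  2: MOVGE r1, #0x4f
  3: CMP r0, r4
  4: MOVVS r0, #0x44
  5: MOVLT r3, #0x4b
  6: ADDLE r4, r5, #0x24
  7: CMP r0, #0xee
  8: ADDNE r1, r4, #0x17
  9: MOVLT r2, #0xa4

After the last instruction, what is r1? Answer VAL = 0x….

[0] flags=0010 → (cmp)
[1] flags=0010 HI?T → r0=0xcf
[2] flags=0010 GE?T → r1=0x4f
[3] flags=0011 → (cmp)
[4] flags=0011 VS?T → r0=0x44
[5] flags=0011 LT?T → r3=0x4b
[6] flags=0011 LE?T → r4=0xe5
[7] flags=0000 → (cmp)
[8] flags=0000 NE?T → r1=0xfc
[9] flags=0000 LT?F → skip

VAL = 0xfc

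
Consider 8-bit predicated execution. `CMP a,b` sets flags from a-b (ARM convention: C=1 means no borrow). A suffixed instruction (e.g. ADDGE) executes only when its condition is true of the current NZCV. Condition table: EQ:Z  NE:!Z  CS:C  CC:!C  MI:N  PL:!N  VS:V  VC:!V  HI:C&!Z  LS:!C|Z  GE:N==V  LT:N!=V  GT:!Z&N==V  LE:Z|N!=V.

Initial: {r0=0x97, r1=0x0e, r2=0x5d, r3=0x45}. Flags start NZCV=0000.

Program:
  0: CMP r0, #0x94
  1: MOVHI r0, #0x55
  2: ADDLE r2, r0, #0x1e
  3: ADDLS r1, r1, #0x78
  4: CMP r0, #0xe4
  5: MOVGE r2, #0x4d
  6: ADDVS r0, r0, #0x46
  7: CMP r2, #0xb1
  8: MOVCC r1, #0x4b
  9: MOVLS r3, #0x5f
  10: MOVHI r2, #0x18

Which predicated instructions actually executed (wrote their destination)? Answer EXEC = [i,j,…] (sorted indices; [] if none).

EXEC = [1,5,8,9]

[0] flags=0010 → (cmp)
[1] flags=0010 HI?T → r0=0x55
[2] flags=0010 LE?F → skip
[3] flags=0010 LS?F → skip
[4] flags=0000 → (cmp)
[5] flags=0000 GE?T → r2=0x4d
[6] flags=0000 VS?F → skip
[7] flags=1001 → (cmp)
[8] flags=1001 CC?T → r1=0x4b
[9] flags=1001 LS?T → r3=0x5f
[10] flags=1001 HI?F → skip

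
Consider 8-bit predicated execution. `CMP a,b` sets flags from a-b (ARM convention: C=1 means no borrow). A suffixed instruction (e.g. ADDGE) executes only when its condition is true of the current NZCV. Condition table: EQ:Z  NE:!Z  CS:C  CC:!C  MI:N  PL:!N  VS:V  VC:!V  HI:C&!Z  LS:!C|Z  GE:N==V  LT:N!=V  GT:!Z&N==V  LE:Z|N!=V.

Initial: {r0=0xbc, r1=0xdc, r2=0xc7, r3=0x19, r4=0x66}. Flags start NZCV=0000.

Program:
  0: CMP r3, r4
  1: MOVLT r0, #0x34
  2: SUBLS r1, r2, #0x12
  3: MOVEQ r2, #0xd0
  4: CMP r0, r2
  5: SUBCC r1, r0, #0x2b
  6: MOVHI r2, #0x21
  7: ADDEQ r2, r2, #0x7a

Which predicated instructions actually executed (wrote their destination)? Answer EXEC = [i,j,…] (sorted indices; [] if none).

[0] flags=1000 → (cmp)
[1] flags=1000 LT?T → r0=0x34
[2] flags=1000 LS?T → r1=0xb5
[3] flags=1000 EQ?F → skip
[4] flags=0000 → (cmp)
[5] flags=0000 CC?T → r1=0x09
[6] flags=0000 HI?F → skip
[7] flags=0000 EQ?F → skip

EXEC = [1,2,5]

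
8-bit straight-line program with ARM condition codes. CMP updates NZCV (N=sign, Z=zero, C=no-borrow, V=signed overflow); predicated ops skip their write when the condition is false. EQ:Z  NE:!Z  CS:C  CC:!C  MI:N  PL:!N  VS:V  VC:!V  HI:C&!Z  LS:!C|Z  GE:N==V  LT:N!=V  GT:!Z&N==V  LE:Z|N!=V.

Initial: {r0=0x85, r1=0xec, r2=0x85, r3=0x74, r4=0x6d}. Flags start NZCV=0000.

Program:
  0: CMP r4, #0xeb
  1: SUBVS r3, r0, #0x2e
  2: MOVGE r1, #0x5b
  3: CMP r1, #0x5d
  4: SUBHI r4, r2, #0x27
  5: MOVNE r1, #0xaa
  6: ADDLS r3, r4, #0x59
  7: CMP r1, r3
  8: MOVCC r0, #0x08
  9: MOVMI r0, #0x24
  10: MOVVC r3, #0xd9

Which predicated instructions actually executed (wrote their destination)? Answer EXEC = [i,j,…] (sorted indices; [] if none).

[0] flags=1001 → (cmp)
[1] flags=1001 VS?T → r3=0x57
[2] flags=1001 GE?T → r1=0x5b
[3] flags=1000 → (cmp)
[4] flags=1000 HI?F → skip
[5] flags=1000 NE?T → r1=0xaa
[6] flags=1000 LS?T → r3=0xc6
[7] flags=1000 → (cmp)
[8] flags=1000 CC?T → r0=0x08
[9] flags=1000 MI?T → r0=0x24
[10] flags=1000 VC?T → r3=0xd9

EXEC = [1,2,5,6,8,9,10]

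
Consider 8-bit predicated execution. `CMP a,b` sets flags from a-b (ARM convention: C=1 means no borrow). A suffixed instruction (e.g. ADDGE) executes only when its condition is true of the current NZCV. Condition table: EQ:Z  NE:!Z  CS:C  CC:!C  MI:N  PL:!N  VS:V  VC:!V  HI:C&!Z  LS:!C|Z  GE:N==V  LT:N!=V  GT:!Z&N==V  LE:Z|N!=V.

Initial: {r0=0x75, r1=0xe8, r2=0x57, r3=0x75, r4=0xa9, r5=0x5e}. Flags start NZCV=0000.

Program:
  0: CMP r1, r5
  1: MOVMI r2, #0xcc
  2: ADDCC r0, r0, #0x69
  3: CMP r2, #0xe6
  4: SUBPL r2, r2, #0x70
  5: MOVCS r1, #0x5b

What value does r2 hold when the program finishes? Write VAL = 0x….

[0] flags=1010 → (cmp)
[1] flags=1010 MI?T → r2=0xcc
[2] flags=1010 CC?F → skip
[3] flags=1000 → (cmp)
[4] flags=1000 PL?F → skip
[5] flags=1000 CS?F → skip

VAL = 0xcc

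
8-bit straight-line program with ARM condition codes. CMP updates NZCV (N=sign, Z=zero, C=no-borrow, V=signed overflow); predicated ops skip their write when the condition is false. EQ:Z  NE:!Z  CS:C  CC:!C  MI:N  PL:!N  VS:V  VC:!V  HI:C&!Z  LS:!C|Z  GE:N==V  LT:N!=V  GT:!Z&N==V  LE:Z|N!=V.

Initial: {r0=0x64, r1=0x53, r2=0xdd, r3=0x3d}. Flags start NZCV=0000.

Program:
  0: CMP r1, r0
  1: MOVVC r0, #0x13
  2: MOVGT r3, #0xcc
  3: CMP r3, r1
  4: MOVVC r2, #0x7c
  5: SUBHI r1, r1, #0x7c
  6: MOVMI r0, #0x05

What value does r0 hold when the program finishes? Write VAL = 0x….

[0] flags=1000 → (cmp)
[1] flags=1000 VC?T → r0=0x13
[2] flags=1000 GT?F → skip
[3] flags=1000 → (cmp)
[4] flags=1000 VC?T → r2=0x7c
[5] flags=1000 HI?F → skip
[6] flags=1000 MI?T → r0=0x05

VAL = 0x05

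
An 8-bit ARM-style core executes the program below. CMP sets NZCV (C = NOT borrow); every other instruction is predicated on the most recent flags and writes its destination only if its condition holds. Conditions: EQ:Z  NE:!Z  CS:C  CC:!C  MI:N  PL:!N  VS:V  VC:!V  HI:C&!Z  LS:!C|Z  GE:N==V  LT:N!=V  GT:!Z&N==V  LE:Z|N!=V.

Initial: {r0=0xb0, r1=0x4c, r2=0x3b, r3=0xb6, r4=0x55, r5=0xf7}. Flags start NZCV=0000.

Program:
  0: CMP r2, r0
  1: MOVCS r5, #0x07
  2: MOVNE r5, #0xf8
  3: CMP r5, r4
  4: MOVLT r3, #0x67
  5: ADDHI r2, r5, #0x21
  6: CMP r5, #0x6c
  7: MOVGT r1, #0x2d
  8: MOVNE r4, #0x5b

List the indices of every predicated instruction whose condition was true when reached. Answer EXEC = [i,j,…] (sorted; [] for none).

EXEC = [2,4,5,8]

[0] flags=1001 → (cmp)
[1] flags=1001 CS?F → skip
[2] flags=1001 NE?T → r5=0xf8
[3] flags=1010 → (cmp)
[4] flags=1010 LT?T → r3=0x67
[5] flags=1010 HI?T → r2=0x19
[6] flags=1010 → (cmp)
[7] flags=1010 GT?F → skip
[8] flags=1010 NE?T → r4=0x5b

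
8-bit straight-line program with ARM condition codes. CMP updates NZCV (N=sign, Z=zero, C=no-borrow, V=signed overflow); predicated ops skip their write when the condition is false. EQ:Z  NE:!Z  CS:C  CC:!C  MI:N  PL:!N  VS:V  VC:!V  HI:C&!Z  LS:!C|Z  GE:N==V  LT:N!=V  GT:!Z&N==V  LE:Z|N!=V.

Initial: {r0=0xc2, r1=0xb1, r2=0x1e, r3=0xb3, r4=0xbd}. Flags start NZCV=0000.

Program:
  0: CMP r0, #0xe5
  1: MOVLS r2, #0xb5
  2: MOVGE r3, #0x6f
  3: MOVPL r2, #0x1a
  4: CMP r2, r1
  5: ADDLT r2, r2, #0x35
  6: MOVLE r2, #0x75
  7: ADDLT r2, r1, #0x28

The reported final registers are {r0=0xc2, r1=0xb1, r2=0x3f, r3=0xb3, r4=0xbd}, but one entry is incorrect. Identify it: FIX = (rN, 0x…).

0: ✓ CMP  NZCV=1000
1: ✓ MOVLS  r2←0xb5
2: · MOVGE
3: · MOVPL
4: ✓ CMP  NZCV=0010
5: · ADDLT
6: · MOVLE
7: · ADDLT

FIX = (r2, 0xb5)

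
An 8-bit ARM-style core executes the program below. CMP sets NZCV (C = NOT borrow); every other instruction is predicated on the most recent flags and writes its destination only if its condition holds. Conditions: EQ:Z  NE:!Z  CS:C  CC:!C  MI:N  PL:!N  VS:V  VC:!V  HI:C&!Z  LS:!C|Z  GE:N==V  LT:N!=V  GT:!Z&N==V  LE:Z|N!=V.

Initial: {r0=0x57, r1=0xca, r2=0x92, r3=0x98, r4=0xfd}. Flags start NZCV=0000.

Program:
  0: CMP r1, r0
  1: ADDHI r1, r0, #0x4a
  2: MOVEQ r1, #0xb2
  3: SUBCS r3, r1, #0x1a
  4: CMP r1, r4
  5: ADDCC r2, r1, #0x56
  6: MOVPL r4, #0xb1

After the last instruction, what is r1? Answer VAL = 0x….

[0] flags=0011 → (cmp)
[1] flags=0011 HI?T → r1=0xa1
[2] flags=0011 EQ?F → skip
[3] flags=0011 CS?T → r3=0x87
[4] flags=1000 → (cmp)
[5] flags=1000 CC?T → r2=0xf7
[6] flags=1000 PL?F → skip

VAL = 0xa1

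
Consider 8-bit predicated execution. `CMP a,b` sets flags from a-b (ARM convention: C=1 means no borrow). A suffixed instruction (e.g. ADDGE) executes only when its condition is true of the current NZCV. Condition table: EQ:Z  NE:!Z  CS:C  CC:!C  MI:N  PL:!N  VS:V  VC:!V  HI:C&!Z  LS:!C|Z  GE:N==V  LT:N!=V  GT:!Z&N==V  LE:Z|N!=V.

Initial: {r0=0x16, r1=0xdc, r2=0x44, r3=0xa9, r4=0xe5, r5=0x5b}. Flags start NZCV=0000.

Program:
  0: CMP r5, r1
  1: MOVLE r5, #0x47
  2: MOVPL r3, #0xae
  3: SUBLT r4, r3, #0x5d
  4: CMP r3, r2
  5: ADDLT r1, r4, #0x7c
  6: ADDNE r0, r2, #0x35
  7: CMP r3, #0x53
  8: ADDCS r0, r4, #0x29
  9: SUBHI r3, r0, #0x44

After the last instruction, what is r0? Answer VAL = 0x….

VAL = 0x0e

0: ✓ CMP  NZCV=0000
1: · MOVLE
2: ✓ MOVPL  r3←0xae
3: · SUBLT
4: ✓ CMP  NZCV=0011
5: ✓ ADDLT  r1←0x61
6: ✓ ADDNE  r0←0x79
7: ✓ CMP  NZCV=0011
8: ✓ ADDCS  r0←0x0e
9: ✓ SUBHI  r3←0xca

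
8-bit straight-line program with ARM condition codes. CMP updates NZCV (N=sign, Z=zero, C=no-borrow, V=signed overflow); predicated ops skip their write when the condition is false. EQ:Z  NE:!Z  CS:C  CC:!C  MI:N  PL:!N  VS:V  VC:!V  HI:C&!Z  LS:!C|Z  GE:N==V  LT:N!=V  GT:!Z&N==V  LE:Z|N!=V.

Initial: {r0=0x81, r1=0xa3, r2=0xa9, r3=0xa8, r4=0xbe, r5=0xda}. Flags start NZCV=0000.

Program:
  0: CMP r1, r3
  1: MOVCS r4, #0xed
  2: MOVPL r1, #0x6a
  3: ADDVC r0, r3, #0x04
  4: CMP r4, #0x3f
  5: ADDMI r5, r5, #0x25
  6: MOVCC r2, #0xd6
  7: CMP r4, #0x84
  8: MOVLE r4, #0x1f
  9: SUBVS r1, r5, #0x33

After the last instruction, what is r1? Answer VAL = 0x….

[0] flags=1000 → (cmp)
[1] flags=1000 CS?F → skip
[2] flags=1000 PL?F → skip
[3] flags=1000 VC?T → r0=0xac
[4] flags=0011 → (cmp)
[5] flags=0011 MI?F → skip
[6] flags=0011 CC?F → skip
[7] flags=0010 → (cmp)
[8] flags=0010 LE?F → skip
[9] flags=0010 VS?F → skip

VAL = 0xa3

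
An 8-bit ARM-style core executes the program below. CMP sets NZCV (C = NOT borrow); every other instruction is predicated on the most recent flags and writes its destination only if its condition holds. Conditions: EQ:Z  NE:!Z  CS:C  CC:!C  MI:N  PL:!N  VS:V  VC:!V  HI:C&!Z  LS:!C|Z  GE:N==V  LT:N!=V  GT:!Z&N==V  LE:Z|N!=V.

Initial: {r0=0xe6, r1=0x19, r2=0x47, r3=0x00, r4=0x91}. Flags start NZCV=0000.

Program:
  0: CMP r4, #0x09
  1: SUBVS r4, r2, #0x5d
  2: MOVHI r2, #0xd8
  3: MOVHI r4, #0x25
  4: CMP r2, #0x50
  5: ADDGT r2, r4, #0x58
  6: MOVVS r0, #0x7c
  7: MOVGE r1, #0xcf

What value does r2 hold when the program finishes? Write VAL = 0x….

0: ✓ CMP  NZCV=1010
1: · SUBVS
2: ✓ MOVHI  r2←0xd8
3: ✓ MOVHI  r4←0x25
4: ✓ CMP  NZCV=1010
5: · ADDGT
6: · MOVVS
7: · MOVGE

VAL = 0xd8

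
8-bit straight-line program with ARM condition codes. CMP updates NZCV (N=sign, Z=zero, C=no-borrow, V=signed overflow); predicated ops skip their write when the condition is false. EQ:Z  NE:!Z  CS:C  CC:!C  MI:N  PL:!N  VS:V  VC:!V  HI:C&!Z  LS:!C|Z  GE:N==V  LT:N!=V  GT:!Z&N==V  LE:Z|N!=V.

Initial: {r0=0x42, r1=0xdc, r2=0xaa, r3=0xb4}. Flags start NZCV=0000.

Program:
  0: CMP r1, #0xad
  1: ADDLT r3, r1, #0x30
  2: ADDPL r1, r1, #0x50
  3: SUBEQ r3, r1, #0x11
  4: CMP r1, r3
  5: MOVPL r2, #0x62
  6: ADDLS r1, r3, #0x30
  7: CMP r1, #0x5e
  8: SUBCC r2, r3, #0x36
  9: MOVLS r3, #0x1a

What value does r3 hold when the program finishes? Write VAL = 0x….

VAL = 0xb4

0: ✓ CMP  NZCV=0010
1: · ADDLT
2: ✓ ADDPL  r1←0x2c
3: · SUBEQ
4: ✓ CMP  NZCV=0000
5: ✓ MOVPL  r2←0x62
6: ✓ ADDLS  r1←0xe4
7: ✓ CMP  NZCV=1010
8: · SUBCC
9: · MOVLS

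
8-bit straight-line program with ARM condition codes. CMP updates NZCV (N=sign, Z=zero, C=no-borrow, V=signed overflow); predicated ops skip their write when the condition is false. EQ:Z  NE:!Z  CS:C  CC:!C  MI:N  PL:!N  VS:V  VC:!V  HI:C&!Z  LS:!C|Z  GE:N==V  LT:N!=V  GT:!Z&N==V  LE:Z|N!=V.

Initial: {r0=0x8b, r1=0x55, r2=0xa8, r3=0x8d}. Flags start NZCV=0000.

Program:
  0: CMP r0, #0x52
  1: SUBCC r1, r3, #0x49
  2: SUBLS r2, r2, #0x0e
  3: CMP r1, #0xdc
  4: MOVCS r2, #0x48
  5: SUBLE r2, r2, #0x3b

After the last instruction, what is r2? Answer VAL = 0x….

0: ✓ CMP  NZCV=0011
1: · SUBCC
2: · SUBLS
3: ✓ CMP  NZCV=0000
4: · MOVCS
5: · SUBLE

VAL = 0xa8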